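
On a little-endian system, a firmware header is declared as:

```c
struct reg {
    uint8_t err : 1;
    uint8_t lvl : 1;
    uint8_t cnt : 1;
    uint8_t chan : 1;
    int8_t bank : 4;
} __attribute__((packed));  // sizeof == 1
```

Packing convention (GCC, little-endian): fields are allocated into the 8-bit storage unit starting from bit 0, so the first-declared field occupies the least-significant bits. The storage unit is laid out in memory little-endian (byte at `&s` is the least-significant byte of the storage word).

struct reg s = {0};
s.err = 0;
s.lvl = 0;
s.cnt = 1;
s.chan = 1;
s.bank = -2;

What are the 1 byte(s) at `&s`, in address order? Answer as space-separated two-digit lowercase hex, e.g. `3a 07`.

err:1 = 0 → 0x0 << 0 → word 0x00
lvl:1 = 0 → 0x0 << 1 → word 0x00
cnt:1 = 1 → 0x1 << 2 → word 0x04
chan:1 = 1 → 0x1 << 3 → word 0x0c
bank:4 = -2 → 0xe << 4 → word 0xec
word = 0xec → little-endian bytes:
  [0]=0xec

ec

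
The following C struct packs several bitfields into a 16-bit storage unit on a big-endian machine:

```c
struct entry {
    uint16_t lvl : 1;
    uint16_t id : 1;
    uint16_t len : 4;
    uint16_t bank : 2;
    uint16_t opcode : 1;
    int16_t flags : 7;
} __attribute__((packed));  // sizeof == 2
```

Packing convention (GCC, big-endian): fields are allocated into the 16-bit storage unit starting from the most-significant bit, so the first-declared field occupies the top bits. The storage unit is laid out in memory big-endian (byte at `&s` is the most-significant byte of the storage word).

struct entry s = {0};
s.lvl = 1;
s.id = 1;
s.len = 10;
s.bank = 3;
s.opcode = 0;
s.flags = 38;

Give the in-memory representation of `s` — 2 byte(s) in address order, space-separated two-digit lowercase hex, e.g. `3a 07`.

[15+:1] lvl=1 & 0x1 = 0x1; word=0x8000
[14+:1] id=1 & 0x1 = 0x1; word=0xc000
[10+:4] len=10 & 0xf = 0xa; word=0xe800
[8+:2] bank=3 & 0x3 = 0x3; word=0xeb00
[7+:1] opcode=0 & 0x1 = 0x0; word=0xeb00
[0+:7] flags=38 & 0x7f = 0x26; word=0xeb26
word = 0xeb26 → big-endian bytes:
  [0]=0xeb  [1]=0x26

eb 26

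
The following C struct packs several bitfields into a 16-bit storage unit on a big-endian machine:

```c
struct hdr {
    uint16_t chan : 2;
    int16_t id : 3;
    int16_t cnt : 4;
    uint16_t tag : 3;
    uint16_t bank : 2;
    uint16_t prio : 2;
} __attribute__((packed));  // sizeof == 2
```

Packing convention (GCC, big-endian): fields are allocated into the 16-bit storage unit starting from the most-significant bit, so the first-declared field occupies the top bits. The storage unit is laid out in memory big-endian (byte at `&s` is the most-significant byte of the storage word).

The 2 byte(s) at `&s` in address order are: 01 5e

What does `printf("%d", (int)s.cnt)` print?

2

[0]=0x01 [1]=0x5e (big-endian) → word 0x015e
chan:2 @ bit 14 → (0x015e>>14)&0x3 = 0x0
id:3 @ bit 11 → (0x015e>>11)&0x7 = 0x0
cnt:4 @ bit 7 → (0x015e>>7)&0xf = 0x2  ←
tag:3 @ bit 4 → (0x015e>>4)&0x7 = 0x5
bank:2 @ bit 2 → (0x015e>>2)&0x3 = 0x3
prio:2 @ bit 0 → (0x015e>>0)&0x3 = 0x2
cnt signed 4b, MSB=0: value = 2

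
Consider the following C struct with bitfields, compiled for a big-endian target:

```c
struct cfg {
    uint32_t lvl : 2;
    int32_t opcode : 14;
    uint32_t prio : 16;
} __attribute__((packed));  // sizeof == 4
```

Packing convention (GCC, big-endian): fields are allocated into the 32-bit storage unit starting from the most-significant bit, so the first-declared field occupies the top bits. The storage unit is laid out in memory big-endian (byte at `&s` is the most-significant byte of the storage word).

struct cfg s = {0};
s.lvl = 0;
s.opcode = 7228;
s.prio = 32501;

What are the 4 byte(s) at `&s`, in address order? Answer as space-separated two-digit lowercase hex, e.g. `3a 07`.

1c 3c 7e f5

lvl (2b) val=0 bits=0x0 at bit 30: 0x00000000
opcode (14b) val=7228 bits=0x1c3c at bit 16: 0x1c3c0000
prio (16b) val=32501 bits=0x7ef5 at bit 0: 0x1c3c7ef5
word = 0x1c3c7ef5 → big-endian bytes:
  [0]=0x1c  [1]=0x3c  [2]=0x7e  [3]=0xf5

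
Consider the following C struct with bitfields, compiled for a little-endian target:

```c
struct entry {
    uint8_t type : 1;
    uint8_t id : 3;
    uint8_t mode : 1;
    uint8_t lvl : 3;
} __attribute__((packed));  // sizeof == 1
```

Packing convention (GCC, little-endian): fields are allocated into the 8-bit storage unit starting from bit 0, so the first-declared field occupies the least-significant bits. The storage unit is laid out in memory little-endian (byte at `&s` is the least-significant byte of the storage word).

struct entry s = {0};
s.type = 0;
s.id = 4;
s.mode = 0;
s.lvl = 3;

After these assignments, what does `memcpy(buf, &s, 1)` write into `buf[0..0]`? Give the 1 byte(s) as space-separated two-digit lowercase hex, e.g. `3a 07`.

68

type:1 = 0 → 0x0 << 0 → word 0x00
id:3 = 4 → 0x4 << 1 → word 0x08
mode:1 = 0 → 0x0 << 4 → word 0x08
lvl:3 = 3 → 0x3 << 5 → word 0x68
word = 0x68 → little-endian bytes:
  [0]=0x68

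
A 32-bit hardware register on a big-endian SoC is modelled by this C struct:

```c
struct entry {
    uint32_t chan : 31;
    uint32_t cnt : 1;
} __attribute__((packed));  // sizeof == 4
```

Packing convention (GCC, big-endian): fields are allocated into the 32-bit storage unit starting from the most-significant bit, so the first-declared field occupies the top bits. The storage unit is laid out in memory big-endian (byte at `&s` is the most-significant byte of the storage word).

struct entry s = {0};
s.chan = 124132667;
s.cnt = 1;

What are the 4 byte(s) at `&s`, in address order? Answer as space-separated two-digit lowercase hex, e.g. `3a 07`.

chan (31b) val=124132667 bits=0x7661d3b at bit 1: 0x0ecc3a76
cnt (1b) val=1 bits=0x1 at bit 0: 0x0ecc3a77
word = 0x0ecc3a77 → big-endian bytes:
  [0]=0x0e  [1]=0xcc  [2]=0x3a  [3]=0x77

0e cc 3a 77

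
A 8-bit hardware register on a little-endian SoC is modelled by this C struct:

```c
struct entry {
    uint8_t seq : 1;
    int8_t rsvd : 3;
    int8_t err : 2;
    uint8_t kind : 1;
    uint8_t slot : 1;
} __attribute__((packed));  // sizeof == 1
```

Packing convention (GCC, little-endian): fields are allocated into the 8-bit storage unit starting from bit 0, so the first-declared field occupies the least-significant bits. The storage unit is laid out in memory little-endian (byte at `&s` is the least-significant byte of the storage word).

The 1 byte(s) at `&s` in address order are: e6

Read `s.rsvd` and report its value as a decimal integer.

[0]=0xe6 (little-endian) → word 0xe6
seq [0+:1] = (word>>0) & 0x1 = 0
rsvd [1+:3] = (word>>1) & 0x7 = 3  ←
err [4+:2] = (word>>4) & 0x3 = 2
kind [6+:1] = (word>>6) & 0x1 = 1
slot [7+:1] = (word>>7) & 0x1 = 1
rsvd signed 3b, MSB=0: value = 3

3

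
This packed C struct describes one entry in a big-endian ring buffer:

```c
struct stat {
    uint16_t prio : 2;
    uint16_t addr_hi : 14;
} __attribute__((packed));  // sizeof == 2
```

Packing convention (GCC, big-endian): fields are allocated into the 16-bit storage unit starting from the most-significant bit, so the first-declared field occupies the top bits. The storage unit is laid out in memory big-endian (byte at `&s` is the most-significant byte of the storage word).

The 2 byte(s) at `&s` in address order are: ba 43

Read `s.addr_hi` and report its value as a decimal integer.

[0]=0xba [1]=0x43 (big-endian) → word 0xba43
prio [14+:2] = (word>>14) & 0x3 = 2
addr_hi [0+:14] = (word>>0) & 0x3fff = 14915  ←

14915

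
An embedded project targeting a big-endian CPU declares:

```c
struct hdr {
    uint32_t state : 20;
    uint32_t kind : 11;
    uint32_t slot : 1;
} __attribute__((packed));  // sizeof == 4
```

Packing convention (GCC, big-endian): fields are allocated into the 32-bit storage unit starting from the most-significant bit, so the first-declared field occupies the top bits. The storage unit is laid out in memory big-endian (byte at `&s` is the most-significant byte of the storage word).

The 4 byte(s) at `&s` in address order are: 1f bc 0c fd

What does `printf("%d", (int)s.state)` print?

[0]=0x1f [1]=0xbc [2]=0x0c [3]=0xfd (big-endian) → word 0x1fbc0cfd
state [12+:20] = (word>>12) & 0xfffff = 129984  ←
kind [1+:11] = (word>>1) & 0x7ff = 1662
slot [0+:1] = (word>>0) & 0x1 = 1

129984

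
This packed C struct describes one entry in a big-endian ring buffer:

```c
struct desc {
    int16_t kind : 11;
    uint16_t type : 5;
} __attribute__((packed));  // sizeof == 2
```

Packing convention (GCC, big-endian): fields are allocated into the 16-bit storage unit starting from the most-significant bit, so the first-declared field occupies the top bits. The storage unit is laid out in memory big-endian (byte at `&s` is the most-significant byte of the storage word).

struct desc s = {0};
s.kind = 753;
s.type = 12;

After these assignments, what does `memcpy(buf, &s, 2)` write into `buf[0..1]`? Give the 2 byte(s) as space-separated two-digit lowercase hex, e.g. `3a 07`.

5e 2c

kind:11 = 753 → 0x2f1 << 5 → word 0x5e20
type:5 = 12 → 0xc << 0 → word 0x5e2c
word = 0x5e2c → big-endian bytes:
  [0]=0x5e  [1]=0x2c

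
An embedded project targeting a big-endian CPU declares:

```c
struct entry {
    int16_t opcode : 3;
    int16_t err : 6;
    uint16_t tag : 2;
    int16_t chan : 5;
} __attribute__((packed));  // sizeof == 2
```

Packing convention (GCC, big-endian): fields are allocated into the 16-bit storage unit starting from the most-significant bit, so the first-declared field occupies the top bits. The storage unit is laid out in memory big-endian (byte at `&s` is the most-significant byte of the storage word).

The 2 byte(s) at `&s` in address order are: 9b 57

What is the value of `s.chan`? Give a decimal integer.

-9

[0]=0x9b [1]=0x57 (big-endian) → word 0x9b57
opcode [13+:3] = (word>>13) & 0x7 = 4
err [7+:6] = (word>>7) & 0x3f = 54
tag [5+:2] = (word>>5) & 0x3 = 2
chan [0+:5] = (word>>0) & 0x1f = 23  ←
chan signed 5b, MSB=1: 23 - 32 = -9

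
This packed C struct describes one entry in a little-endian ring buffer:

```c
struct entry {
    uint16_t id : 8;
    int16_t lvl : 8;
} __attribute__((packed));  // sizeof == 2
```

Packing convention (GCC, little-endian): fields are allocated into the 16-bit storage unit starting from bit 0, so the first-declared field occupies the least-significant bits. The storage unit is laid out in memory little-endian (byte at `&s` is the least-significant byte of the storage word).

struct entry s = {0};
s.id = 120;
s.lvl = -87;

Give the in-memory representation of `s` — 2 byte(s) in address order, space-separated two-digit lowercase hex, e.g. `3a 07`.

id (8b) val=120 bits=0x78 at bit 0: 0x0078
lvl (8b) val=-87 bits=0xa9 at bit 8: 0xa978
word = 0xa978 → little-endian bytes:
  [0]=0x78  [1]=0xa9

78 a9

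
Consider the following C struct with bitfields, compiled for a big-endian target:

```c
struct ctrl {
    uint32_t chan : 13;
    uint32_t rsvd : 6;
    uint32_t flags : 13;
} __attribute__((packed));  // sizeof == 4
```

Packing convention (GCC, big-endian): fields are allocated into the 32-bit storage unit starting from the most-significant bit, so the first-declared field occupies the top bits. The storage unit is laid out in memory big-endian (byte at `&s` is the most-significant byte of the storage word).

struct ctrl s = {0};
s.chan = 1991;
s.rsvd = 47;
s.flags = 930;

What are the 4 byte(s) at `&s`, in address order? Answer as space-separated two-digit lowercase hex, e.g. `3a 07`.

3e 3d e3 a2

[19+:13] chan=1991 & 0x1fff = 0x7c7; word=0x3e380000
[13+:6] rsvd=47 & 0x3f = 0x2f; word=0x3e3de000
[0+:13] flags=930 & 0x1fff = 0x3a2; word=0x3e3de3a2
word = 0x3e3de3a2 → big-endian bytes:
  [0]=0x3e  [1]=0x3d  [2]=0xe3  [3]=0xa2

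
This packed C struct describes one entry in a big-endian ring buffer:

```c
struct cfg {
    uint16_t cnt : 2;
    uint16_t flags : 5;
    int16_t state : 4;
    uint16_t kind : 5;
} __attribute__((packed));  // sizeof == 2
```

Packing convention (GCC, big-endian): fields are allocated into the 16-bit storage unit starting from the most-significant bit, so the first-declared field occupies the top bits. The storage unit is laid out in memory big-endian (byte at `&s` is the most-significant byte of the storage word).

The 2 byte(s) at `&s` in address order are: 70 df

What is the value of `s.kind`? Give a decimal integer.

31

[0]=0x70 [1]=0xdf (big-endian) → word 0x70df
cnt:2 @ bit 14 → (0x70df>>14)&0x3 = 0x1
flags:5 @ bit 9 → (0x70df>>9)&0x1f = 0x18
state:4 @ bit 5 → (0x70df>>5)&0xf = 0x6
kind:5 @ bit 0 → (0x70df>>0)&0x1f = 0x1f  ←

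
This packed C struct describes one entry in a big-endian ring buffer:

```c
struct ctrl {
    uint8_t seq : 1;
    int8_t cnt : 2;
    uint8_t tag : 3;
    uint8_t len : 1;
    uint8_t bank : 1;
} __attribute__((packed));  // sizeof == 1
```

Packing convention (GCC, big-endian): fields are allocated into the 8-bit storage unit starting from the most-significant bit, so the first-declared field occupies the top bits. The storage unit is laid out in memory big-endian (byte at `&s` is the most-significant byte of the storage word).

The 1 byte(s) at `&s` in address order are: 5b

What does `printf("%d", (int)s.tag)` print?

6

[0]=0x5b (big-endian) → word 0x5b
seq:1 @ bit 7 → (0x5b>>7)&0x1 = 0x0
cnt:2 @ bit 5 → (0x5b>>5)&0x3 = 0x2
tag:3 @ bit 2 → (0x5b>>2)&0x7 = 0x6  ←
len:1 @ bit 1 → (0x5b>>1)&0x1 = 0x1
bank:1 @ bit 0 → (0x5b>>0)&0x1 = 0x1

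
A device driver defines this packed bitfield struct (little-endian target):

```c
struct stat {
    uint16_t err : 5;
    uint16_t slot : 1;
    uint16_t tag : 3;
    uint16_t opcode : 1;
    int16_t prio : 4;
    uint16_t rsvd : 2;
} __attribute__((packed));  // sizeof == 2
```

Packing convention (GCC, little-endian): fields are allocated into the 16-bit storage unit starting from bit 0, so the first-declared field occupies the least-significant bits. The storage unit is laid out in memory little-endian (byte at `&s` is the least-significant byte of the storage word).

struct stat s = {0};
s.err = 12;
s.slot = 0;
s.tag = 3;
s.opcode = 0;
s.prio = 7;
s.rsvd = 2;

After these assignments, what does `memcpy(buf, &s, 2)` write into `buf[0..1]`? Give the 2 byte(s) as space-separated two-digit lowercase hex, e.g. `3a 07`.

cc 9c

err:5 = 12 → 0xc << 0 → word 0x000c
slot:1 = 0 → 0x0 << 5 → word 0x000c
tag:3 = 3 → 0x3 << 6 → word 0x00cc
opcode:1 = 0 → 0x0 << 9 → word 0x00cc
prio:4 = 7 → 0x7 << 10 → word 0x1ccc
rsvd:2 = 2 → 0x2 << 14 → word 0x9ccc
word = 0x9ccc → little-endian bytes:
  [0]=0xcc  [1]=0x9c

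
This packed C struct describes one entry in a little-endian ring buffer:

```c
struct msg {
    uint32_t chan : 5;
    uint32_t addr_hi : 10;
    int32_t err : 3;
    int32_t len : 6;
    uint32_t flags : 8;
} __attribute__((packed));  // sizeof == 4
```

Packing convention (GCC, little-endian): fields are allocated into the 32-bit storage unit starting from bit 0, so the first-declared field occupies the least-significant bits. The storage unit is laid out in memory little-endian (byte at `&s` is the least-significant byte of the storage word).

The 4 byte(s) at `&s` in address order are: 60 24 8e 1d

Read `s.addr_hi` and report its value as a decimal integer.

291

[0]=0x60 [1]=0x24 [2]=0x8e [3]=0x1d (little-endian) → word 0x1d8e2460
chan:5 @ bit 0 → (0x1d8e2460>>0)&0x1f = 0x0
addr_hi:10 @ bit 5 → (0x1d8e2460>>5)&0x3ff = 0x123  ←
err:3 @ bit 15 → (0x1d8e2460>>15)&0x7 = 0x4
len:6 @ bit 18 → (0x1d8e2460>>18)&0x3f = 0x23
flags:8 @ bit 24 → (0x1d8e2460>>24)&0xff = 0x1d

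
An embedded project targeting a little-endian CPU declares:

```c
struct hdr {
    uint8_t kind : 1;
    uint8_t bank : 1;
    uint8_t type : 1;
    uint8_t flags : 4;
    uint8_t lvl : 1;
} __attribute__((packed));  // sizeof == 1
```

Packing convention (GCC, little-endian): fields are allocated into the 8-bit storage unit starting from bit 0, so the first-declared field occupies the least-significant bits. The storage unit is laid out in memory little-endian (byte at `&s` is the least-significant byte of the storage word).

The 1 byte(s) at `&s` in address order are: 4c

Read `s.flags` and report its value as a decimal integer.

[0]=0x4c (little-endian) → word 0x4c
kind:1 @ bit 0 → (0x4c>>0)&0x1 = 0x0
bank:1 @ bit 1 → (0x4c>>1)&0x1 = 0x0
type:1 @ bit 2 → (0x4c>>2)&0x1 = 0x1
flags:4 @ bit 3 → (0x4c>>3)&0xf = 0x9  ←
lvl:1 @ bit 7 → (0x4c>>7)&0x1 = 0x0

9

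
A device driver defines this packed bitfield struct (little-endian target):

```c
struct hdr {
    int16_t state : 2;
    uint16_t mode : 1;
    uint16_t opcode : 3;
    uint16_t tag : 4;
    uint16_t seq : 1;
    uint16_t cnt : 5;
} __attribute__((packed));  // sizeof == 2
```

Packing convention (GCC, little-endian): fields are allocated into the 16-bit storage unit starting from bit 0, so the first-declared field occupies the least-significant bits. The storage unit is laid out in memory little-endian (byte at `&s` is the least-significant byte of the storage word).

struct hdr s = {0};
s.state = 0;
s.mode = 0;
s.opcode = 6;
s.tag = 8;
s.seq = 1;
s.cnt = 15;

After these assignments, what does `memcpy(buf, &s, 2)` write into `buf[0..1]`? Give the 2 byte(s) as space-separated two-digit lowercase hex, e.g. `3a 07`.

30 7e

state (2b) val=0 bits=0x0 at bit 0: 0x0000
mode (1b) val=0 bits=0x0 at bit 2: 0x0000
opcode (3b) val=6 bits=0x6 at bit 3: 0x0030
tag (4b) val=8 bits=0x8 at bit 6: 0x0230
seq (1b) val=1 bits=0x1 at bit 10: 0x0630
cnt (5b) val=15 bits=0xf at bit 11: 0x7e30
word = 0x7e30 → little-endian bytes:
  [0]=0x30  [1]=0x7e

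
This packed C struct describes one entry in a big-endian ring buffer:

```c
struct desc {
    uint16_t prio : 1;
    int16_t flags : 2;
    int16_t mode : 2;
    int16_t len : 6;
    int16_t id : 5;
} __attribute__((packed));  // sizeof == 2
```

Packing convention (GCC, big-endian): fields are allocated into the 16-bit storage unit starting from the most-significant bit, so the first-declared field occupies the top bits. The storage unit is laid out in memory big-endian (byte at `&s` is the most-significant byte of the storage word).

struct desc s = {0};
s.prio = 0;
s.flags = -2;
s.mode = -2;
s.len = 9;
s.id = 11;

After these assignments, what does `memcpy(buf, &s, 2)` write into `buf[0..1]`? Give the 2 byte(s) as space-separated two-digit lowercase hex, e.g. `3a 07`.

prio (1b) val=0 bits=0x0 at bit 15: 0x0000
flags (2b) val=-2 bits=0x2 at bit 13: 0x4000
mode (2b) val=-2 bits=0x2 at bit 11: 0x5000
len (6b) val=9 bits=0x9 at bit 5: 0x5120
id (5b) val=11 bits=0xb at bit 0: 0x512b
word = 0x512b → big-endian bytes:
  [0]=0x51  [1]=0x2b

51 2b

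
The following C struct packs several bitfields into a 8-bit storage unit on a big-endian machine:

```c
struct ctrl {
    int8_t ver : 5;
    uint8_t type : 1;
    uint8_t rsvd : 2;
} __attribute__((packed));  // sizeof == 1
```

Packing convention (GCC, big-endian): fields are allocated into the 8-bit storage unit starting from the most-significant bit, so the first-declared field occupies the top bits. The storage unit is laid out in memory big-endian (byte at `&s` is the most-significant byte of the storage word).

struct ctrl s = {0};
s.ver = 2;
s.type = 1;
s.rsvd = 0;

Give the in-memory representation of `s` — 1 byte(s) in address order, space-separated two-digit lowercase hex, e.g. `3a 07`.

ver:5 = 2 → 0x2 << 3 → word 0x10
type:1 = 1 → 0x1 << 2 → word 0x14
rsvd:2 = 0 → 0x0 << 0 → word 0x14
word = 0x14 → big-endian bytes:
  [0]=0x14

14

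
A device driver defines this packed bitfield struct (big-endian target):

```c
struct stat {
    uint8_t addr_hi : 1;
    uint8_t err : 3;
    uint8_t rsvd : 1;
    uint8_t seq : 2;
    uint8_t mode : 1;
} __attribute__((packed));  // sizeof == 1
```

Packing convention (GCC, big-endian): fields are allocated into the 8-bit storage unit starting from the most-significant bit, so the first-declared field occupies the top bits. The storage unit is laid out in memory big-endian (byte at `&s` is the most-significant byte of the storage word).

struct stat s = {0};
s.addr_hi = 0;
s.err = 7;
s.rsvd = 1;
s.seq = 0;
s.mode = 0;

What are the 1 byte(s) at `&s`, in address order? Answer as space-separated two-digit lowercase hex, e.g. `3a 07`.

78

addr_hi:1 = 0 → 0x0 << 7 → word 0x00
err:3 = 7 → 0x7 << 4 → word 0x70
rsvd:1 = 1 → 0x1 << 3 → word 0x78
seq:2 = 0 → 0x0 << 1 → word 0x78
mode:1 = 0 → 0x0 << 0 → word 0x78
word = 0x78 → big-endian bytes:
  [0]=0x78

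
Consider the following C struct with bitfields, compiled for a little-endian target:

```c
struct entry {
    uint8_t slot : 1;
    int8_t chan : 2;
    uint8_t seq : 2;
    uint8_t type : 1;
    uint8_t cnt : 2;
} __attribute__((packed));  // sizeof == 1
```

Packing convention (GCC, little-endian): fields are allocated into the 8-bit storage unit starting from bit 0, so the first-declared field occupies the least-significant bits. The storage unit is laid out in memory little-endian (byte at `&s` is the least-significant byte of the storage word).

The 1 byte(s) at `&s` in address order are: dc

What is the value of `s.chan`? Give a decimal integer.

-2

[0]=0xdc (little-endian) → word 0xdc
slot:1 @ bit 0 → (0xdc>>0)&0x1 = 0x0
chan:2 @ bit 1 → (0xdc>>1)&0x3 = 0x2  ←
seq:2 @ bit 3 → (0xdc>>3)&0x3 = 0x3
type:1 @ bit 5 → (0xdc>>5)&0x1 = 0x0
cnt:2 @ bit 6 → (0xdc>>6)&0x3 = 0x3
chan signed 2b, MSB=1: 2 - 4 = -2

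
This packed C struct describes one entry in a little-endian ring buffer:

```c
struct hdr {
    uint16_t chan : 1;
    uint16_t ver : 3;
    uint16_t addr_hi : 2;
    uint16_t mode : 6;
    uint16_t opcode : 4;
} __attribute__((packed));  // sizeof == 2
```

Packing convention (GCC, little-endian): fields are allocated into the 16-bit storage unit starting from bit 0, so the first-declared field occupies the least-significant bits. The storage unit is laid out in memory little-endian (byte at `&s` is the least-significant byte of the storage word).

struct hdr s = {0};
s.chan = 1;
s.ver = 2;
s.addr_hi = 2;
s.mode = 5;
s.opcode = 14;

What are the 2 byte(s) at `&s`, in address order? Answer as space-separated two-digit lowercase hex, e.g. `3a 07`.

[0+:1] chan=1 & 0x1 = 0x1; word=0x0001
[1+:3] ver=2 & 0x7 = 0x2; word=0x0005
[4+:2] addr_hi=2 & 0x3 = 0x2; word=0x0025
[6+:6] mode=5 & 0x3f = 0x5; word=0x0165
[12+:4] opcode=14 & 0xf = 0xe; word=0xe165
word = 0xe165 → little-endian bytes:
  [0]=0x65  [1]=0xe1

65 e1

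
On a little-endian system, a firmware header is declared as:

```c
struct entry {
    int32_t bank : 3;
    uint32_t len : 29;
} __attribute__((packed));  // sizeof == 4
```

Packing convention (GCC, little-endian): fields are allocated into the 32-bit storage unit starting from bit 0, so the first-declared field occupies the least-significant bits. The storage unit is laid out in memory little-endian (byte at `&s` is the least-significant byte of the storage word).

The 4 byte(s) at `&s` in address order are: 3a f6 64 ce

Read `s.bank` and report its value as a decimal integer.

[0]=0x3a [1]=0xf6 [2]=0x64 [3]=0xce (little-endian) → word 0xce64f63a
bank [0+:3] = (word>>0) & 0x7 = 2  ←
len [3+:29] = (word>>3) & 0x1fffffff = 432840391
bank signed 3b, MSB=0: value = 2

2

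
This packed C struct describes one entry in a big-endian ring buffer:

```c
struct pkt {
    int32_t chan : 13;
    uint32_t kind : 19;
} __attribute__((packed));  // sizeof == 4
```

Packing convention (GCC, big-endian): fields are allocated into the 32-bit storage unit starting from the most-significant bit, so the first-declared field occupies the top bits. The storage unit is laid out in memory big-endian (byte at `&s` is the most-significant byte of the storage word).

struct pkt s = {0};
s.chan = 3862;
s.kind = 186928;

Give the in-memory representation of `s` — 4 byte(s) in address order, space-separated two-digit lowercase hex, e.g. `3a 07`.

chan (13b) val=3862 bits=0xf16 at bit 19: 0x78b00000
kind (19b) val=186928 bits=0x2da30 at bit 0: 0x78b2da30
word = 0x78b2da30 → big-endian bytes:
  [0]=0x78  [1]=0xb2  [2]=0xda  [3]=0x30

78 b2 da 30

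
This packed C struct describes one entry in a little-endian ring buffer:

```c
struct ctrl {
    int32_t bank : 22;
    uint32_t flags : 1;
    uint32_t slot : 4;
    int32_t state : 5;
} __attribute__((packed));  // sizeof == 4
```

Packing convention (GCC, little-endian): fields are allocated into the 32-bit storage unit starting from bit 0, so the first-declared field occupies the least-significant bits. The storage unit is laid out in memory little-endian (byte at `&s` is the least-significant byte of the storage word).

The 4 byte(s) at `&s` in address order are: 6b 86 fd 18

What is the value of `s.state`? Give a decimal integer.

3

[0]=0x6b [1]=0x86 [2]=0xfd [3]=0x18 (little-endian) → word 0x18fd866b
bank:22 @ bit 0 → (0x18fd866b>>0)&0x3fffff = 0x3d866b
flags:1 @ bit 22 → (0x18fd866b>>22)&0x1 = 0x1
slot:4 @ bit 23 → (0x18fd866b>>23)&0xf = 0x1
state:5 @ bit 27 → (0x18fd866b>>27)&0x1f = 0x3  ←
state signed 5b, MSB=0: value = 3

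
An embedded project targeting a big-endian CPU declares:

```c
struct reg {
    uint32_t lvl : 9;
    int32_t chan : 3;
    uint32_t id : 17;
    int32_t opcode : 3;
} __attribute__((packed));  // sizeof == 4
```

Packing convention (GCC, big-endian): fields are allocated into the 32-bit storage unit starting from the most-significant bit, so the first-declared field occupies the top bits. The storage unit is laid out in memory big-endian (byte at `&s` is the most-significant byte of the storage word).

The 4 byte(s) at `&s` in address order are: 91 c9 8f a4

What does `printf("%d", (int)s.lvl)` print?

291

[0]=0x91 [1]=0xc9 [2]=0x8f [3]=0xa4 (big-endian) → word 0x91c98fa4
lvl [23+:9] = (word>>23) & 0x1ff = 291  ←
chan [20+:3] = (word>>20) & 0x7 = 4
id [3+:17] = (word>>3) & 0x1ffff = 78324
opcode [0+:3] = (word>>0) & 0x7 = 4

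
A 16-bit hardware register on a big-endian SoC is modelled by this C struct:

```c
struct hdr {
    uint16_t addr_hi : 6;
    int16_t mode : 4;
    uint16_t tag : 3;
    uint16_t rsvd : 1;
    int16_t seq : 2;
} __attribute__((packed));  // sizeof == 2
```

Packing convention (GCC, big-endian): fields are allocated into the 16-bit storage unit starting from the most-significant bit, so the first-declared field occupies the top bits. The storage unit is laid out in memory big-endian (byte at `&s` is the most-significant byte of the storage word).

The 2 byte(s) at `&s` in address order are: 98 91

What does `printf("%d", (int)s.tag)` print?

[0]=0x98 [1]=0x91 (big-endian) → word 0x9891
addr_hi [10+:6] = (word>>10) & 0x3f = 38
mode [6+:4] = (word>>6) & 0xf = 2
tag [3+:3] = (word>>3) & 0x7 = 2  ←
rsvd [2+:1] = (word>>2) & 0x1 = 0
seq [0+:2] = (word>>0) & 0x3 = 1

2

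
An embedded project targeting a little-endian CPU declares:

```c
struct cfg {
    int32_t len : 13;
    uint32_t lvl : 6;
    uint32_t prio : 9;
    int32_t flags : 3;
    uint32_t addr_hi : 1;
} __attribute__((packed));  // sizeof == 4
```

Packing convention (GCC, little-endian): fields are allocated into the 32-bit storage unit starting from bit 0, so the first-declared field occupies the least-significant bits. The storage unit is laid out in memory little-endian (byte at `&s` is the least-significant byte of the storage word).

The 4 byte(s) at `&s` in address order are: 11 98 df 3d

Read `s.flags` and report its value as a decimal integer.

[0]=0x11 [1]=0x98 [2]=0xdf [3]=0x3d (little-endian) → word 0x3ddf9811
len:13 @ bit 0 → (0x3ddf9811>>0)&0x1fff = 0x1811
lvl:6 @ bit 13 → (0x3ddf9811>>13)&0x3f = 0x3c
prio:9 @ bit 19 → (0x3ddf9811>>19)&0x1ff = 0x1bb
flags:3 @ bit 28 → (0x3ddf9811>>28)&0x7 = 0x3  ←
addr_hi:1 @ bit 31 → (0x3ddf9811>>31)&0x1 = 0x0
flags signed 3b, MSB=0: value = 3

3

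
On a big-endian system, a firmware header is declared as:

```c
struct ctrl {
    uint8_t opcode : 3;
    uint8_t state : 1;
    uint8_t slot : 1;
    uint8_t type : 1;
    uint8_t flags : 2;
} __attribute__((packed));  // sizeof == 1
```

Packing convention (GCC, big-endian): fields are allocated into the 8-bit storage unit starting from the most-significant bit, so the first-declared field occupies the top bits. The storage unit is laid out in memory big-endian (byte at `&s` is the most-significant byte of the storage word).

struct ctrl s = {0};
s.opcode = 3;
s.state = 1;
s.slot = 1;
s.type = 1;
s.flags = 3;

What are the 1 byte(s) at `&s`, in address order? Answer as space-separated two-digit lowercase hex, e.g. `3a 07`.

7f

opcode (3b) val=3 bits=0x3 at bit 5: 0x60
state (1b) val=1 bits=0x1 at bit 4: 0x70
slot (1b) val=1 bits=0x1 at bit 3: 0x78
type (1b) val=1 bits=0x1 at bit 2: 0x7c
flags (2b) val=3 bits=0x3 at bit 0: 0x7f
word = 0x7f → big-endian bytes:
  [0]=0x7f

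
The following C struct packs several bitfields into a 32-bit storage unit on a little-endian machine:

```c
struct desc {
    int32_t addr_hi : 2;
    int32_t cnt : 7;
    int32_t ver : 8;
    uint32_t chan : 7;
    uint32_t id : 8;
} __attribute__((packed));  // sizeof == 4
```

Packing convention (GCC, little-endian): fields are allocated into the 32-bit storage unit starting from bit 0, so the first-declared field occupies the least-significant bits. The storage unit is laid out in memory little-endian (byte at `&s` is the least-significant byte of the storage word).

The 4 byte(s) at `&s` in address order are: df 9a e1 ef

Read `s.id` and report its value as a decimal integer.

[0]=0xdf [1]=0x9a [2]=0xe1 [3]=0xef (little-endian) → word 0xefe19adf
addr_hi:2 @ bit 0 → (0xefe19adf>>0)&0x3 = 0x3
cnt:7 @ bit 2 → (0xefe19adf>>2)&0x7f = 0x37
ver:8 @ bit 9 → (0xefe19adf>>9)&0xff = 0xcd
chan:7 @ bit 17 → (0xefe19adf>>17)&0x7f = 0x70
id:8 @ bit 24 → (0xefe19adf>>24)&0xff = 0xef  ←

239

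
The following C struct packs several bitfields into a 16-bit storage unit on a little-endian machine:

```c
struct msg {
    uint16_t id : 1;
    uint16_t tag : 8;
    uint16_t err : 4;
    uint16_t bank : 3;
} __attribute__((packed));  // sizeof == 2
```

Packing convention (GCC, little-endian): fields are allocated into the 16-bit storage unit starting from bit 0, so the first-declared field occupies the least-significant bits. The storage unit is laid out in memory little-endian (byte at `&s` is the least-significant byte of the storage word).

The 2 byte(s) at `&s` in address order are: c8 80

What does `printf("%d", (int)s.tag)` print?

[0]=0xc8 [1]=0x80 (little-endian) → word 0x80c8
id [0+:1] = (word>>0) & 0x1 = 0
tag [1+:8] = (word>>1) & 0xff = 100  ←
err [9+:4] = (word>>9) & 0xf = 0
bank [13+:3] = (word>>13) & 0x7 = 4

100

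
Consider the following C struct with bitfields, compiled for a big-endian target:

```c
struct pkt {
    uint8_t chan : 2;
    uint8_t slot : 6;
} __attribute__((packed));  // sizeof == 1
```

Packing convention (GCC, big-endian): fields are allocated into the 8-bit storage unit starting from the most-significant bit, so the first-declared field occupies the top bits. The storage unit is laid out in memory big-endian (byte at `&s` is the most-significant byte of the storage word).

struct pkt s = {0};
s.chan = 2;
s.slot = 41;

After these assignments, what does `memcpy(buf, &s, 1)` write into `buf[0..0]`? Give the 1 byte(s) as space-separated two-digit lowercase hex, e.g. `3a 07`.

a9

chan (2b) val=2 bits=0x2 at bit 6: 0x80
slot (6b) val=41 bits=0x29 at bit 0: 0xa9
word = 0xa9 → big-endian bytes:
  [0]=0xa9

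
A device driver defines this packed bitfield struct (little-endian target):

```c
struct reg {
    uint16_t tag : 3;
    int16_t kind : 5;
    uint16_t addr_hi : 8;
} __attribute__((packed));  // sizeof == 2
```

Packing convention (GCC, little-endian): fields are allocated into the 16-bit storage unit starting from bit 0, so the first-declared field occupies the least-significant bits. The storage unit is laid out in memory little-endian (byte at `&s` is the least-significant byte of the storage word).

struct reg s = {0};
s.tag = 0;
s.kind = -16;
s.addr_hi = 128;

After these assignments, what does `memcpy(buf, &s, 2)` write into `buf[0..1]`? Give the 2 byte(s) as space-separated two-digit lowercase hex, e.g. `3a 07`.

80 80

tag (3b) val=0 bits=0x0 at bit 0: 0x0000
kind (5b) val=-16 bits=0x10 at bit 3: 0x0080
addr_hi (8b) val=128 bits=0x80 at bit 8: 0x8080
word = 0x8080 → little-endian bytes:
  [0]=0x80  [1]=0x80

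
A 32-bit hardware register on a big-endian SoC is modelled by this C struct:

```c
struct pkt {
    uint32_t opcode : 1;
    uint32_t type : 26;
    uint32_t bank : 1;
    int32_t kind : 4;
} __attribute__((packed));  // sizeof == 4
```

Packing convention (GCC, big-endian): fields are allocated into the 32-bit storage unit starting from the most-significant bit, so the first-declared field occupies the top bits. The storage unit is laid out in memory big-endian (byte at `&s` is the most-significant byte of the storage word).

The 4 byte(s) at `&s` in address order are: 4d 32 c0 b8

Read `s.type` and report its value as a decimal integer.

40474117

[0]=0x4d [1]=0x32 [2]=0xc0 [3]=0xb8 (big-endian) → word 0x4d32c0b8
opcode:1 @ bit 31 → (0x4d32c0b8>>31)&0x1 = 0x0
type:26 @ bit 5 → (0x4d32c0b8>>5)&0x3ffffff = 0x2699605  ←
bank:1 @ bit 4 → (0x4d32c0b8>>4)&0x1 = 0x1
kind:4 @ bit 0 → (0x4d32c0b8>>0)&0xf = 0x8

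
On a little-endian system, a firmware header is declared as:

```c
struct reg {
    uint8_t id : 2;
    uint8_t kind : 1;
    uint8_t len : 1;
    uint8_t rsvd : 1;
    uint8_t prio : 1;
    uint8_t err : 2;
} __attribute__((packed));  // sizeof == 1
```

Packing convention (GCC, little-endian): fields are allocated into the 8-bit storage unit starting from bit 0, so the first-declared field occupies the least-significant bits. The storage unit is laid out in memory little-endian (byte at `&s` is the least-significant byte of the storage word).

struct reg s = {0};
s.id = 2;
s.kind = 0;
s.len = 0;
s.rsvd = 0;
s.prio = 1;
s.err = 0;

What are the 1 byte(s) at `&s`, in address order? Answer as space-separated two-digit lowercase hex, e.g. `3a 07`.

id:2 = 2 → 0x2 << 0 → word 0x02
kind:1 = 0 → 0x0 << 2 → word 0x02
len:1 = 0 → 0x0 << 3 → word 0x02
rsvd:1 = 0 → 0x0 << 4 → word 0x02
prio:1 = 1 → 0x1 << 5 → word 0x22
err:2 = 0 → 0x0 << 6 → word 0x22
word = 0x22 → little-endian bytes:
  [0]=0x22

22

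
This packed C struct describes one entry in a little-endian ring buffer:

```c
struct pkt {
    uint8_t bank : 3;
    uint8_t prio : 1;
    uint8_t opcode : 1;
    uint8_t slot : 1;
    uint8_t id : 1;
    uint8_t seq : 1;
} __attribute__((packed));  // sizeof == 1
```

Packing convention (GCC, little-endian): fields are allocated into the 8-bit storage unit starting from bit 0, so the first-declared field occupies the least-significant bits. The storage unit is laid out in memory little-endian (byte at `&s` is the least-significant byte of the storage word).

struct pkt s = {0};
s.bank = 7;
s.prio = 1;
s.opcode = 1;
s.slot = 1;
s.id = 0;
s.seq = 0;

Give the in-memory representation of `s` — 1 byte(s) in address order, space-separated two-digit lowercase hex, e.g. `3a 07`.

3f

[0+:3] bank=7 & 0x7 = 0x7; word=0x07
[3+:1] prio=1 & 0x1 = 0x1; word=0x0f
[4+:1] opcode=1 & 0x1 = 0x1; word=0x1f
[5+:1] slot=1 & 0x1 = 0x1; word=0x3f
[6+:1] id=0 & 0x1 = 0x0; word=0x3f
[7+:1] seq=0 & 0x1 = 0x0; word=0x3f
word = 0x3f → little-endian bytes:
  [0]=0x3f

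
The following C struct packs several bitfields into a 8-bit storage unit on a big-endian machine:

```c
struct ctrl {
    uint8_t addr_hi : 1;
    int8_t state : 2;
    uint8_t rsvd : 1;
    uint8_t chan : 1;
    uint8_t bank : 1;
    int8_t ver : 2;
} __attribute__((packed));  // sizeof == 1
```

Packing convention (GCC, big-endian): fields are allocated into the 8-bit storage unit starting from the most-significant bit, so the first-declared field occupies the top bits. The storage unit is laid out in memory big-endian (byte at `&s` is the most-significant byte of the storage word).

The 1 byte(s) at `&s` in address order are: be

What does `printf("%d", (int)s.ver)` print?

[0]=0xbe (big-endian) → word 0xbe
addr_hi:1 @ bit 7 → (0xbe>>7)&0x1 = 0x1
state:2 @ bit 5 → (0xbe>>5)&0x3 = 0x1
rsvd:1 @ bit 4 → (0xbe>>4)&0x1 = 0x1
chan:1 @ bit 3 → (0xbe>>3)&0x1 = 0x1
bank:1 @ bit 2 → (0xbe>>2)&0x1 = 0x1
ver:2 @ bit 0 → (0xbe>>0)&0x3 = 0x2  ←
ver signed 2b, MSB=1: 2 - 4 = -2

-2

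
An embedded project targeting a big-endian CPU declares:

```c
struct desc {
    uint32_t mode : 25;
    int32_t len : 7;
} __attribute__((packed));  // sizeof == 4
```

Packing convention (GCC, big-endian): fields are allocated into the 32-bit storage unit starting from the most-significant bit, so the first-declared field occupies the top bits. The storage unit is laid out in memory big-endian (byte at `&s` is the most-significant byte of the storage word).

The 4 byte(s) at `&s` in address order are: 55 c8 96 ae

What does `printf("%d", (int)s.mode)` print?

[0]=0x55 [1]=0xc8 [2]=0x96 [3]=0xae (big-endian) → word 0x55c896ae
mode:25 @ bit 7 → (0x55c896ae>>7)&0x1ffffff = 0xab912d  ←
len:7 @ bit 0 → (0x55c896ae>>0)&0x7f = 0x2e

11243821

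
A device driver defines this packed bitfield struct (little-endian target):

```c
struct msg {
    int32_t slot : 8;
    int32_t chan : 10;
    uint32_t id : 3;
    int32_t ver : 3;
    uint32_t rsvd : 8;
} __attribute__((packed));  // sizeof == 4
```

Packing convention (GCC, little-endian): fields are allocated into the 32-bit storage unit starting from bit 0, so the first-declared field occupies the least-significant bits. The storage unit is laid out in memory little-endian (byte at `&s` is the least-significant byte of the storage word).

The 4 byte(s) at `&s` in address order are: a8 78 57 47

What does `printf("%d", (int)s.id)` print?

[0]=0xa8 [1]=0x78 [2]=0x57 [3]=0x47 (little-endian) → word 0x475778a8
slot:8 @ bit 0 → (0x475778a8>>0)&0xff = 0xa8
chan:10 @ bit 8 → (0x475778a8>>8)&0x3ff = 0x378
id:3 @ bit 18 → (0x475778a8>>18)&0x7 = 0x5  ←
ver:3 @ bit 21 → (0x475778a8>>21)&0x7 = 0x2
rsvd:8 @ bit 24 → (0x475778a8>>24)&0xff = 0x47

5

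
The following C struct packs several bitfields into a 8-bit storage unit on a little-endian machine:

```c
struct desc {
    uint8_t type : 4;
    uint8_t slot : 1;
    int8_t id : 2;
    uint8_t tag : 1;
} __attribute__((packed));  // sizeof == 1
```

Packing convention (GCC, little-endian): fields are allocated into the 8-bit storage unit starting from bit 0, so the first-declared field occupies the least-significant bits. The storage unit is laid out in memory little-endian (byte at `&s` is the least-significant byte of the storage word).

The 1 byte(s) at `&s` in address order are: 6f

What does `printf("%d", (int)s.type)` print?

[0]=0x6f (little-endian) → word 0x6f
type [0+:4] = (word>>0) & 0xf = 15  ←
slot [4+:1] = (word>>4) & 0x1 = 0
id [5+:2] = (word>>5) & 0x3 = 3
tag [7+:1] = (word>>7) & 0x1 = 0

15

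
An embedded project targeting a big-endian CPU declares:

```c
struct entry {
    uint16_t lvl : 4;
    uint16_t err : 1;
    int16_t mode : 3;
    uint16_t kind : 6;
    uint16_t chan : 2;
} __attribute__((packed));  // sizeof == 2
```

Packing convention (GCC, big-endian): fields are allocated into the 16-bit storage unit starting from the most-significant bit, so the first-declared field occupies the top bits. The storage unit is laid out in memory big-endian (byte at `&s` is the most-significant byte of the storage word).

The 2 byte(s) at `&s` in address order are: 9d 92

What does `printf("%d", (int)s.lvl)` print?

[0]=0x9d [1]=0x92 (big-endian) → word 0x9d92
lvl:4 @ bit 12 → (0x9d92>>12)&0xf = 0x9  ←
err:1 @ bit 11 → (0x9d92>>11)&0x1 = 0x1
mode:3 @ bit 8 → (0x9d92>>8)&0x7 = 0x5
kind:6 @ bit 2 → (0x9d92>>2)&0x3f = 0x24
chan:2 @ bit 0 → (0x9d92>>0)&0x3 = 0x2

9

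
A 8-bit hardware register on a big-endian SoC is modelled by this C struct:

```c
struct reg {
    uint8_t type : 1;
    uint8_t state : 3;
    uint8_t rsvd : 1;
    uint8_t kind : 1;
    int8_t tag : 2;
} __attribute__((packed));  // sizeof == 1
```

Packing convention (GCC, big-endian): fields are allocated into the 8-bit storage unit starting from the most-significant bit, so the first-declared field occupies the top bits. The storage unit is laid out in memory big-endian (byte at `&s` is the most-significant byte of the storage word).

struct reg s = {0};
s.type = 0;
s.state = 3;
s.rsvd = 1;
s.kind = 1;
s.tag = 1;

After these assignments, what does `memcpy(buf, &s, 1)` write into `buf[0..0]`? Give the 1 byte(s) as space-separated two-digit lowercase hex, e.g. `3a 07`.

type:1 = 0 → 0x0 << 7 → word 0x00
state:3 = 3 → 0x3 << 4 → word 0x30
rsvd:1 = 1 → 0x1 << 3 → word 0x38
kind:1 = 1 → 0x1 << 2 → word 0x3c
tag:2 = 1 → 0x1 << 0 → word 0x3d
word = 0x3d → big-endian bytes:
  [0]=0x3d

3d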